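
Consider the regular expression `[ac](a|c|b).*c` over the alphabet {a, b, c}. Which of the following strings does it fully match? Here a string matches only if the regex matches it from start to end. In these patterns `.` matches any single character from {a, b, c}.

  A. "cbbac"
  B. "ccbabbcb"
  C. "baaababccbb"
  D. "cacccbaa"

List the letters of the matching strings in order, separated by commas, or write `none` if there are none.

A

A → match
B → no match — must end with "c"
C → no match — must end with "c"
D → no match — must end with "c"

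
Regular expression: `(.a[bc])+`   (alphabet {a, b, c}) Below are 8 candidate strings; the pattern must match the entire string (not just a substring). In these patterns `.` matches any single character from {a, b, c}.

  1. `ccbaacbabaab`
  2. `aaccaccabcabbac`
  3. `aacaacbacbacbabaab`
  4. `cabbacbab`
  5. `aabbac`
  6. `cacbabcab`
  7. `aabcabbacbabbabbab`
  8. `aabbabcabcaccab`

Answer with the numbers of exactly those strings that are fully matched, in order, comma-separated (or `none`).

2, 3, 4, 5, 6, 7, 8

1 → no match
2 → match
3 → match
4 → match
5 → match
6 → match
7 → match
8 → match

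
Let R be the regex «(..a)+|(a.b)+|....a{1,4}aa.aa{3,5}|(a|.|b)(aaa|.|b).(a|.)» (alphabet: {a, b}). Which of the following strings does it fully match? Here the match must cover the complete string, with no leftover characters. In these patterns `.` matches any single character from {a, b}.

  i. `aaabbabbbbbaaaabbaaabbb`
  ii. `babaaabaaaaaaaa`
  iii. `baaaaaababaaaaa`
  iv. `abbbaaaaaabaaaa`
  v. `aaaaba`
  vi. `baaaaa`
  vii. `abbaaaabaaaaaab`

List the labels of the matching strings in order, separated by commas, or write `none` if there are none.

iii, iv, v, vi

i → no match
ii → no match
iii → match
iv → match
v → match
vi → match
vii → no match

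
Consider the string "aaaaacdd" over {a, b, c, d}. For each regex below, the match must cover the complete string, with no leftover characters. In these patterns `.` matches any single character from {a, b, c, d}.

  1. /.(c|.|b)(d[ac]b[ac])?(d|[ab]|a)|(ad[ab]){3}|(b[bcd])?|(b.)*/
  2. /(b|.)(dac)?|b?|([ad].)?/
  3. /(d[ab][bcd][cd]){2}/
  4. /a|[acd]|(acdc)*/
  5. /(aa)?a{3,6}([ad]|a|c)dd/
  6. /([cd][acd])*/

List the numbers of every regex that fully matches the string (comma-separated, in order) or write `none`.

5

1 → no match
2 → no match
3 → no match — must start with "d"
4 → no match
5 → match
6 → no match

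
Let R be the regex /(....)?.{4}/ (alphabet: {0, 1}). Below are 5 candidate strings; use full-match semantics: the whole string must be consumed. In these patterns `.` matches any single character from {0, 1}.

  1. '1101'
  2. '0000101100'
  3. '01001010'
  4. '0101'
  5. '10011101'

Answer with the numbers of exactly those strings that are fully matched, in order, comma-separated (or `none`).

1, 3, 4, 5

1 → match
2 → no match
3 → match
4 → match
5 → match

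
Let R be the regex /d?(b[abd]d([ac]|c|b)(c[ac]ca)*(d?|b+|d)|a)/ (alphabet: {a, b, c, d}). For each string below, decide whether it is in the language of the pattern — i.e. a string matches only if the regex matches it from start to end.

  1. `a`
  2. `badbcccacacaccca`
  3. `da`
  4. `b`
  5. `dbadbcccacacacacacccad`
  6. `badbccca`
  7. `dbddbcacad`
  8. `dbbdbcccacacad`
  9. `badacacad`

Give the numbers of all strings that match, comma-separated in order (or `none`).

1, 2, 3, 5, 6, 7, 8, 9

1 → match
2 → match
3 → match
4 → no match
5 → match
6 → match
7 → match
8 → match
9 → match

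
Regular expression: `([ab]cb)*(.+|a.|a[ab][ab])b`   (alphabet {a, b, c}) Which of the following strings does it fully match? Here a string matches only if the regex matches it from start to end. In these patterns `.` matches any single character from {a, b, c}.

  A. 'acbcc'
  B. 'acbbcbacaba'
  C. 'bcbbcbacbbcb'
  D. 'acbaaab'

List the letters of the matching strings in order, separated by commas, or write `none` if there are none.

C, D

A → no match — must end with 'b'
B → no match — must end with 'b'
C → match
D → match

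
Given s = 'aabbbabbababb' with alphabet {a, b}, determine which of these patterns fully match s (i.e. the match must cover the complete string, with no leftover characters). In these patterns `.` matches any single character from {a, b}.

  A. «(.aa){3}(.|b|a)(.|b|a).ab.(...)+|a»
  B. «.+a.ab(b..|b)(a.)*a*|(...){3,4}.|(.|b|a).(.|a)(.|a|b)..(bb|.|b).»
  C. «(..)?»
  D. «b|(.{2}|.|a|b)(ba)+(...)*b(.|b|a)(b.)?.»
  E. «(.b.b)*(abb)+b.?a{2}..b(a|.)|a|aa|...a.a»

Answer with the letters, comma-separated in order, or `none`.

A → no match
B → match
C → no match
D → no match
E → no match

B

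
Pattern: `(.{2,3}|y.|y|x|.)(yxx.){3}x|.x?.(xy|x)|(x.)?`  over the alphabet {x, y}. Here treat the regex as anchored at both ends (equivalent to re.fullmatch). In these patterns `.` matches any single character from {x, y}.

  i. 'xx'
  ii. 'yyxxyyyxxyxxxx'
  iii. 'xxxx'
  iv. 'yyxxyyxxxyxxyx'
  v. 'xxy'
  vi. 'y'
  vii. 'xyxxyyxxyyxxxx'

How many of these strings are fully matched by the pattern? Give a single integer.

i → match
ii → no match
iii → match
iv → match
v → no match
vi → no match
vii → match
Total matched: 4

4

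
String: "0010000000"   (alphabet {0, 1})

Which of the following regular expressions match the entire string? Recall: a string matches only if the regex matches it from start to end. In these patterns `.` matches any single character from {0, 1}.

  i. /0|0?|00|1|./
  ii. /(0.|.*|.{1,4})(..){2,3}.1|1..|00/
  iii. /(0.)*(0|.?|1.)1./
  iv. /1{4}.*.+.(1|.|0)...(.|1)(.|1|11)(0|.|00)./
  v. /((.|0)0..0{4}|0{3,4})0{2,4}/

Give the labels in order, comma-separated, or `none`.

i → no match
ii → no match
iii → no match
iv → no match — must start with "1"
v → match

v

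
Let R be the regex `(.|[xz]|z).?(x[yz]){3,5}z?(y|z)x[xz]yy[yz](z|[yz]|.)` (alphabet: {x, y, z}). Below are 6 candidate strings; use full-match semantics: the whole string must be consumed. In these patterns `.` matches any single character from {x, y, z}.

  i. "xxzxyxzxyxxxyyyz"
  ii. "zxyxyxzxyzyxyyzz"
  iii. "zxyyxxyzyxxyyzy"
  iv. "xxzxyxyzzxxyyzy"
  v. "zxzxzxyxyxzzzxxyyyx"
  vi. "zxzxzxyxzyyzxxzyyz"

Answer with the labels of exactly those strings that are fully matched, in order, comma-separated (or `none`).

iv, v

i → no match
ii → no match
iii → no match
iv → match
v → match
vi → no match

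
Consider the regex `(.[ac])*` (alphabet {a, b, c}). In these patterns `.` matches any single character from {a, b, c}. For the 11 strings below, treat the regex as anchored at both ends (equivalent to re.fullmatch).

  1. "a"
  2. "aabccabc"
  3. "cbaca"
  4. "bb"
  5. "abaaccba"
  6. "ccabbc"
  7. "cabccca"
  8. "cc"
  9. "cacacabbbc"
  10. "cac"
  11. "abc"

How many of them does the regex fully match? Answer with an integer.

1 → no match
2 → match
3 → no match
4 → no match
5 → no match
6 → no match
7 → no match
8 → match
9 → no match
10 → no match
11 → no match
Total matched: 2

2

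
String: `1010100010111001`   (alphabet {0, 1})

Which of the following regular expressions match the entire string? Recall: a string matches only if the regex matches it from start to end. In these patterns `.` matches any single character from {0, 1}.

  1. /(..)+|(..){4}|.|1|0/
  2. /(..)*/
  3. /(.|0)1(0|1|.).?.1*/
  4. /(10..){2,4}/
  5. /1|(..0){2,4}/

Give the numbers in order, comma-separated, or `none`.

1 → match
2 → match
3 → no match
4 → match
5 → no match

1, 2, 4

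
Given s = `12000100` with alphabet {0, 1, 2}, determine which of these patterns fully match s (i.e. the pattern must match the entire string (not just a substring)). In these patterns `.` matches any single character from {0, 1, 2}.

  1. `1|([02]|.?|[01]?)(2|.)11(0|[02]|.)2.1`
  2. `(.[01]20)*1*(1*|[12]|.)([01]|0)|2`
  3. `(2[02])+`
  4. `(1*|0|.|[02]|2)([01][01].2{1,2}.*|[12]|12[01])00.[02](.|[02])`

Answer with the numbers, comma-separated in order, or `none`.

1 → no match — must end with `1`
2 → no match
3 → no match — must start with `2`
4 → match

4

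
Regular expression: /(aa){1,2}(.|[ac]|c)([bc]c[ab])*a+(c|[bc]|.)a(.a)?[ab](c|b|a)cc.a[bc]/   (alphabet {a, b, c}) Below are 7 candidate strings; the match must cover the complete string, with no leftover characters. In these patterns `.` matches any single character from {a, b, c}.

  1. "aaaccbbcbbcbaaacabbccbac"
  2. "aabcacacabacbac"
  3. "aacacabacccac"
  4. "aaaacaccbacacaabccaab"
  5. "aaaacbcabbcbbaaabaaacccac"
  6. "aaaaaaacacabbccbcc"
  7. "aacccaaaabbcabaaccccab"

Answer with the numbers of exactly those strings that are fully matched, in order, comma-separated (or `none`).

1 → match
2 → no match
3 → match
4 → no match
5 → no match
6 → no match
7 → no match

1, 3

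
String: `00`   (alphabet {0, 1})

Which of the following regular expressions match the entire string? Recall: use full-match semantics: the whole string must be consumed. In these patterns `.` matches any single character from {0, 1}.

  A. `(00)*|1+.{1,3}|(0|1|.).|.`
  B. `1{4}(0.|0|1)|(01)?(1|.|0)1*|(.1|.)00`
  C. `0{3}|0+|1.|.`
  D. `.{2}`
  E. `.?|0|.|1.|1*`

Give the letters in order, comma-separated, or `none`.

A, C, D

A → match
B → no match
C → match
D → match
E → no match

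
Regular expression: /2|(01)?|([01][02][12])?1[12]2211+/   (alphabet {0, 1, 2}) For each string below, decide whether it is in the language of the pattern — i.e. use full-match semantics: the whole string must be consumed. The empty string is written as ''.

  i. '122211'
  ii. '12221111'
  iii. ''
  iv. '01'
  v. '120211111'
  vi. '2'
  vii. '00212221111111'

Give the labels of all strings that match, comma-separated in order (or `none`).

i → match
ii → match
iii → match
iv → match
v → no match
vi → match
vii → match

i, ii, iii, iv, vi, vii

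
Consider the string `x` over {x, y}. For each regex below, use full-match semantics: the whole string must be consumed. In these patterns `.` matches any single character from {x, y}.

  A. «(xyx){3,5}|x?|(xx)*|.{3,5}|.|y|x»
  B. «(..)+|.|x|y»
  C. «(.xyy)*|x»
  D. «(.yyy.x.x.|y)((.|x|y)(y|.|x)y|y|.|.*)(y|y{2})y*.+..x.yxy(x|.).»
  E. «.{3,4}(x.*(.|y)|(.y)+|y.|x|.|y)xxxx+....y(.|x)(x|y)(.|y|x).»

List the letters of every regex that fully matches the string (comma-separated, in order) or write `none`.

A, B, C

A → match
B → match
C → match
D → no match
E → no match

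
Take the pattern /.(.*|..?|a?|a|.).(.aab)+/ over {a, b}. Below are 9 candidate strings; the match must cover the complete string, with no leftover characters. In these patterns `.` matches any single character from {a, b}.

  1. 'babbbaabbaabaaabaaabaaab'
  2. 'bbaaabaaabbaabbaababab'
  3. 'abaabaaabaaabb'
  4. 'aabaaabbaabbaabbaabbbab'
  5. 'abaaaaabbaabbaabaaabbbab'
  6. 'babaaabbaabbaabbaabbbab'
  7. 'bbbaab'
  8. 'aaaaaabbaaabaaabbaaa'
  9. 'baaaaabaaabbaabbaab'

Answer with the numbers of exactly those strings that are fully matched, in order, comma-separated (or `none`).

1 → match
2 → no match — must end with 'aab'
3 → no match — must end with 'aab'
4 → no match — must end with 'aab'
5 → no match — must end with 'aab'
6 → no match — must end with 'aab'
7 → match
8 → no match — must end with 'aab'
9 → match

1, 7, 9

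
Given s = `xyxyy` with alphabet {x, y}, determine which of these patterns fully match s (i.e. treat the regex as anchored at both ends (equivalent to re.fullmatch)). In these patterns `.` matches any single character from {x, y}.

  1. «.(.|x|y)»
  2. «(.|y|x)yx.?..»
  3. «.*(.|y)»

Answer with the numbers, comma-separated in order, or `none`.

1 → no match
2 → match
3 → match

2, 3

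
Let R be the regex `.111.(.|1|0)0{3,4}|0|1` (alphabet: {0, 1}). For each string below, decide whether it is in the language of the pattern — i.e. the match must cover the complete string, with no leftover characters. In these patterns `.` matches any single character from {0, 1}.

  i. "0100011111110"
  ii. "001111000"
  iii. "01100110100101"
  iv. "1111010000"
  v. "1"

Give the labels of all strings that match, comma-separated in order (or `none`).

i → no match
ii → no match
iii → no match
iv → match
v → match

iv, v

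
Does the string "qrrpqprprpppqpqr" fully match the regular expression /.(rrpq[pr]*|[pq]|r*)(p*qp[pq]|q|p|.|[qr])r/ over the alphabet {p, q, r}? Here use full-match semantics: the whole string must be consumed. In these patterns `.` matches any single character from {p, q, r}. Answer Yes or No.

Yes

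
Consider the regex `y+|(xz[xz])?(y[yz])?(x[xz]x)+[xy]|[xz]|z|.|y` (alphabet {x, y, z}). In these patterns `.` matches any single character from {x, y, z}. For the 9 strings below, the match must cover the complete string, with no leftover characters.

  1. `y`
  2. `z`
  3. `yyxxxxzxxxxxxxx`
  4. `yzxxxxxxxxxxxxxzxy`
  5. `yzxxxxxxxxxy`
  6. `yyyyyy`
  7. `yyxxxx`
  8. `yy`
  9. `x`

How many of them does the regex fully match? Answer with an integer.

9

1 → match
2 → match
3 → match
4 → match
5 → match
6 → match
7 → match
8 → match
9 → match
Total matched: 9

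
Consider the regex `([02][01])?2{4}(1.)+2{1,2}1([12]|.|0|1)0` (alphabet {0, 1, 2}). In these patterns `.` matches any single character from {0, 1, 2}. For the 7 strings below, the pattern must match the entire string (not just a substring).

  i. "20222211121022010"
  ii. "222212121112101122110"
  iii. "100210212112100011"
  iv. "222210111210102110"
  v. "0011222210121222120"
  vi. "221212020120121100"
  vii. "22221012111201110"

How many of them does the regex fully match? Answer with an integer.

i → no match
ii → match
iii → no match — must end with "0"
iv → match
v → no match
vi → no match
vii → no match
Total matched: 2

2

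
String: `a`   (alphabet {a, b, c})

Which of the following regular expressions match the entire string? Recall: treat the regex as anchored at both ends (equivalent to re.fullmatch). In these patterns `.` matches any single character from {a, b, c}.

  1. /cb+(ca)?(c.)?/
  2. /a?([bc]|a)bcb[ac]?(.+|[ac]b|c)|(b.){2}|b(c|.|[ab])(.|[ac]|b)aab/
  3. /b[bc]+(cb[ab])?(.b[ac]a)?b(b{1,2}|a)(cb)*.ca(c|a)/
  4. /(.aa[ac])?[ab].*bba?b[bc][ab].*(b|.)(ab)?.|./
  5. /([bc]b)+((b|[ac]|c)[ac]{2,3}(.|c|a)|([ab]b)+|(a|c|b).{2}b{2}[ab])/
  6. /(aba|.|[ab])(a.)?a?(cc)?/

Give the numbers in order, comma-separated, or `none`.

1 → no match — must start with `cb`
2 → no match
3 → no match — must start with `b`
4 → match
5 → no match
6 → match

4, 6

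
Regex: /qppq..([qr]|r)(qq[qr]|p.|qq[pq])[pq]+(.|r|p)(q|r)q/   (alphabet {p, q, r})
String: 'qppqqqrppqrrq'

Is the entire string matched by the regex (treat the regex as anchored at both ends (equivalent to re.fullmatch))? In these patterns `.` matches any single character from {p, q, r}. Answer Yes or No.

Yes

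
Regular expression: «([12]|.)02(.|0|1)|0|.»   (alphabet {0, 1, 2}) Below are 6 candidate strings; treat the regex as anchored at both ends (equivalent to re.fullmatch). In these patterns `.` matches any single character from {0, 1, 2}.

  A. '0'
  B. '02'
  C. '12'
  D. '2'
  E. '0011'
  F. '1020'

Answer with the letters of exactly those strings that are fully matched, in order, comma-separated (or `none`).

A, D, F

A → match
B → no match
C → no match
D → match
E → no match
F → match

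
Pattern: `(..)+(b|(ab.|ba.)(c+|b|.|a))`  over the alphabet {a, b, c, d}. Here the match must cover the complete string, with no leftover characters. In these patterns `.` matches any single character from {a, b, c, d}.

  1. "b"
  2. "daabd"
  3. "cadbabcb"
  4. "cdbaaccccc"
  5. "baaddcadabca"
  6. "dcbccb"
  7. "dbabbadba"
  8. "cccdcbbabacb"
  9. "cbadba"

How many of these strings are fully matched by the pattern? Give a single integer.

1 → no match
2 → no match
3 → match
4 → match
5 → match
6 → no match
7 → no match
8 → match
9 → no match
Total matched: 4

4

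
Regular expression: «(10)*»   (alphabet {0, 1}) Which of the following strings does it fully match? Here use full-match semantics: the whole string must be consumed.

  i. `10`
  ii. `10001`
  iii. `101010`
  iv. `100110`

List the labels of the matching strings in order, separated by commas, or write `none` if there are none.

i, iii

i → match
ii → no match
iii → match
iv → no match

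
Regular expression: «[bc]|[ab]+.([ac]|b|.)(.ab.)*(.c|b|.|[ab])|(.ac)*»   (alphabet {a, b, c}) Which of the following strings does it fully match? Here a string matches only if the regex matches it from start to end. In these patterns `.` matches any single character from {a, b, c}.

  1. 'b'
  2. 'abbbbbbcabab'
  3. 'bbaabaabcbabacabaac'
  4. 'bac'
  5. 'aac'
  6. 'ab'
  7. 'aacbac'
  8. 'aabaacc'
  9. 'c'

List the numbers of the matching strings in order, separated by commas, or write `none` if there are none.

1, 2, 3, 4, 5, 7, 8, 9

1 → match
2 → match
3 → match
4 → match
5 → match
6 → no match
7 → match
8 → match
9 → match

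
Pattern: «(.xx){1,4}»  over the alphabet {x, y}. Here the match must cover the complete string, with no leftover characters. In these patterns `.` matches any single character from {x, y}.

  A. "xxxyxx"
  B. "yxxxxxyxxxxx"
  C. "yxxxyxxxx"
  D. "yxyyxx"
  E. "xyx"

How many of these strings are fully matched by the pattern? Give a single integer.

A → match
B → match
C → no match
D → no match
E → no match — must end with "xx"
Total matched: 2

2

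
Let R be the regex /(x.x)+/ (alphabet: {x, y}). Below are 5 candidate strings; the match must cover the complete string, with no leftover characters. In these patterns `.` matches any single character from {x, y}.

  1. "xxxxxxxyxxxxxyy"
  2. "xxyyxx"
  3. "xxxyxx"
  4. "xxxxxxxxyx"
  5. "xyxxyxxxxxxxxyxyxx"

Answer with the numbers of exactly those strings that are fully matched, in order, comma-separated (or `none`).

1 → no match — must end with "x"
2 → no match
3 → no match
4 → no match
5 → no match

none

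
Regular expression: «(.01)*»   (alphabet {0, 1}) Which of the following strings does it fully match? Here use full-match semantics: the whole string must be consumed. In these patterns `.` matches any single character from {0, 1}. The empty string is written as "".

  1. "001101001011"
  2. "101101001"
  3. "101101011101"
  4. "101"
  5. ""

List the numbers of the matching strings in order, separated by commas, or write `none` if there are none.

1 → no match
2 → match
3 → no match
4 → match
5 → match

2, 4, 5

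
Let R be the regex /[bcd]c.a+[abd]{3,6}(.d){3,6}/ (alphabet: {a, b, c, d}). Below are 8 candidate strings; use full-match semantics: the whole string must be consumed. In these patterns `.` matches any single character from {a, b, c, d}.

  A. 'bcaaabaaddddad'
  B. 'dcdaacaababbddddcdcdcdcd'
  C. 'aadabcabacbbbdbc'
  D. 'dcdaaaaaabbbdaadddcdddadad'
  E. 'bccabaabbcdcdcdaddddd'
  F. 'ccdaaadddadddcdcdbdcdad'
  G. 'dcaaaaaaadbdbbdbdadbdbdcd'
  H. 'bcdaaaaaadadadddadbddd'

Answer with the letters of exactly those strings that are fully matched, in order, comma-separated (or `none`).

A → match
B → no match
C → no match — must end with 'd'
D → match
E → match
F → match
G → match
H → match

A, D, E, F, G, H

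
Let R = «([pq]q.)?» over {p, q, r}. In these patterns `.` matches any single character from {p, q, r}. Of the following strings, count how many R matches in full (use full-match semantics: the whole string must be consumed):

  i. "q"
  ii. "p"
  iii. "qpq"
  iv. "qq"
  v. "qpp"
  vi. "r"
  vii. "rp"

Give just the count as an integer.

i → no match
ii → no match
iii → no match
iv → no match
v → no match
vi → no match
vii → no match
Total matched: 0

0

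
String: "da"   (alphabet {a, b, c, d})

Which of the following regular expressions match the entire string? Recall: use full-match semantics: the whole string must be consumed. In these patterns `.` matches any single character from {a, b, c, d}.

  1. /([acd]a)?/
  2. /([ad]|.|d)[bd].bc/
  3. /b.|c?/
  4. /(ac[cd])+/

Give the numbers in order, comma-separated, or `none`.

1

1 → match
2 → no match — must end with "bc"
3 → no match
4 → no match — must start with "ac"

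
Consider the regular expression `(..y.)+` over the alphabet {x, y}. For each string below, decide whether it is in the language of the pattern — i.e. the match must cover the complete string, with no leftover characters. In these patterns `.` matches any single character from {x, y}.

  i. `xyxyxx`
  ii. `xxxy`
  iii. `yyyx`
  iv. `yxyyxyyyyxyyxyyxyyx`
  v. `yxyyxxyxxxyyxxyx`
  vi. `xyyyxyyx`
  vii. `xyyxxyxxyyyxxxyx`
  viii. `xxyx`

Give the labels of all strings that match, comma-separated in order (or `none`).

iii, v, vi, viii

i → no match
ii → no match
iii → match
iv → no match
v → match
vi → match
vii → no match
viii → match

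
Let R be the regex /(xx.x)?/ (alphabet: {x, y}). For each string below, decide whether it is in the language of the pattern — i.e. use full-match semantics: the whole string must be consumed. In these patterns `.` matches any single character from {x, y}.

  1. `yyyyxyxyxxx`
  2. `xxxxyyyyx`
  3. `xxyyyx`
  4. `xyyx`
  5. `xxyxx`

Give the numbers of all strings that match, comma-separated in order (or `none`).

1 → no match
2 → no match
3 → no match
4 → no match
5 → no match

none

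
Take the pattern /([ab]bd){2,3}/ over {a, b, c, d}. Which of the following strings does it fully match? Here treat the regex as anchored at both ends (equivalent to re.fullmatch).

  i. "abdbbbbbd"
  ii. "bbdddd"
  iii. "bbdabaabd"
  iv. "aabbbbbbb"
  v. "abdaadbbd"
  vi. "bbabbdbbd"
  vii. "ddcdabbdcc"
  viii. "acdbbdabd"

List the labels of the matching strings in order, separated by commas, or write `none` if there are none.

none

i → no match
ii → no match — must end with "bd"
iii → no match
iv → no match — must end with "bd"
v → no match
vi → no match
vii → no match — must end with "bd"
viii → no match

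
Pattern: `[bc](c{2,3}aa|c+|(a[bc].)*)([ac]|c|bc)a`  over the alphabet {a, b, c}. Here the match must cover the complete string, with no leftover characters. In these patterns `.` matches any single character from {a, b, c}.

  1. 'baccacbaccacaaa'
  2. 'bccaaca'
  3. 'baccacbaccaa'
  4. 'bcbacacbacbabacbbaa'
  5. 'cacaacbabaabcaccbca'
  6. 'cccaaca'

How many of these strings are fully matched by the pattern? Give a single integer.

5

1 → match
2. 'bccaaca' → match
3. 'baccacbaccaa' → match
4 → no match
5 → match
6. 'cccaaca' → match
Total matched: 5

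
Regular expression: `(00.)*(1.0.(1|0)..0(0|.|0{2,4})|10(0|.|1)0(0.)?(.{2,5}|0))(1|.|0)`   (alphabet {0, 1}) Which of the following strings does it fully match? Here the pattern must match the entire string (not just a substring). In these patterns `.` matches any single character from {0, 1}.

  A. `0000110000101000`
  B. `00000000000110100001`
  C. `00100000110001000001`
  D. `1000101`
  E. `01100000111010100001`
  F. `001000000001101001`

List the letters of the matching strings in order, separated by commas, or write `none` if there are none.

B, C, D, F

A → no match
B → match
C → match
D → match
E → no match
F → match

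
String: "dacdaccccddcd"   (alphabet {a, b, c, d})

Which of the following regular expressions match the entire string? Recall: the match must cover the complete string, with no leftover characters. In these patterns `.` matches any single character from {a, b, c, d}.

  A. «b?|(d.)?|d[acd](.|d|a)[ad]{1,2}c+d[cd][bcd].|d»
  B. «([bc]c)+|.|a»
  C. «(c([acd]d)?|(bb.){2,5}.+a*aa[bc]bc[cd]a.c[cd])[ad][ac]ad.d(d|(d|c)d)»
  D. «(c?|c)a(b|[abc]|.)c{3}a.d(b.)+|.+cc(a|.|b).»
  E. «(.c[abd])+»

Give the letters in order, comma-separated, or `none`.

A → match
B → no match
C → no match
D → no match
E → no match

A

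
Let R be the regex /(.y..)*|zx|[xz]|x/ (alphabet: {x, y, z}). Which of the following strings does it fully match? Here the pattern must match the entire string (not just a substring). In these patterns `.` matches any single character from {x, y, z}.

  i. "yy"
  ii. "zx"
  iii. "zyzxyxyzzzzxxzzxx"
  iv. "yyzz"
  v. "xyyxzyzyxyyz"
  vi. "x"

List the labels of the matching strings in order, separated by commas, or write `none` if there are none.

ii, iv, v, vi

i. "yy" → no match
ii. "zx" → match
iii → no match
iv. "yyzz" → match
v. "xyyxzyzyxyyz" → match
vi. "x" → match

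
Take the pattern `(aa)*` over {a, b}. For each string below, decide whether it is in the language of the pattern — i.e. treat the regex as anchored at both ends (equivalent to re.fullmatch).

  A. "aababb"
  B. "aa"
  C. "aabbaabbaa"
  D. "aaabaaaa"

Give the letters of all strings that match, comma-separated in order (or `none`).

B

A → no match
B → match
C → no match
D → no match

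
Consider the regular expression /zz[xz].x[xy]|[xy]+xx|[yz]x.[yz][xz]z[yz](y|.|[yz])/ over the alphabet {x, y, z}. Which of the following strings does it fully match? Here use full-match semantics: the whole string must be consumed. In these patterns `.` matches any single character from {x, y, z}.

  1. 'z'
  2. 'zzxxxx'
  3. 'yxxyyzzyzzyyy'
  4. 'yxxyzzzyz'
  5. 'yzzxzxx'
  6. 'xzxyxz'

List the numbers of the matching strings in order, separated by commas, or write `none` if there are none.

1. 'z' → no match
2. 'zzxxxx' → match
3 → no match
4. 'yxxyzzzyz' → no match
5. 'yzzxzxx' → no match
6. 'xzxyxz' → no match

2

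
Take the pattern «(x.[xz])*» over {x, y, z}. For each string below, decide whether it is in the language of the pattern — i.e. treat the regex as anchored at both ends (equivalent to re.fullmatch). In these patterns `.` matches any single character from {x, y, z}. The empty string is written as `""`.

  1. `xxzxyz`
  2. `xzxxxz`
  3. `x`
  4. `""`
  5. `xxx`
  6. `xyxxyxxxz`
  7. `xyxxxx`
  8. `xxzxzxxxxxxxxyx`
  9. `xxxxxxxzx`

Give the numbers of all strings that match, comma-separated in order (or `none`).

1 → match
2 → match
3 → no match
4 → match
5 → match
6 → match
7 → match
8 → match
9 → match

1, 2, 4, 5, 6, 7, 8, 9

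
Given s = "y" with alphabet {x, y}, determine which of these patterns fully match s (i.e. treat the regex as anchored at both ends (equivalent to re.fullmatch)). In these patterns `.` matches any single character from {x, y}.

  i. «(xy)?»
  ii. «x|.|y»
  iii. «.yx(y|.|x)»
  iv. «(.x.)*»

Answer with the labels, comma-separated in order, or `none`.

ii

i → no match
ii → match
iii → no match
iv → no match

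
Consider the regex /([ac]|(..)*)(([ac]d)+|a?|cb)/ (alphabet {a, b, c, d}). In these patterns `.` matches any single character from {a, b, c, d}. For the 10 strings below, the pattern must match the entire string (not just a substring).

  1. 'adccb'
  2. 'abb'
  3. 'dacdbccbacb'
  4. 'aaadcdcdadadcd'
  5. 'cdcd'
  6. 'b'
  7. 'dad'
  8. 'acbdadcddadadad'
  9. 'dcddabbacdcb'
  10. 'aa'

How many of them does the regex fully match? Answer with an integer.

1 → no match
2 → no match
3 → no match
4 → match
5 → match
6 → no match
7 → no match
8 → no match
9 → match
10 → match
Total matched: 4

4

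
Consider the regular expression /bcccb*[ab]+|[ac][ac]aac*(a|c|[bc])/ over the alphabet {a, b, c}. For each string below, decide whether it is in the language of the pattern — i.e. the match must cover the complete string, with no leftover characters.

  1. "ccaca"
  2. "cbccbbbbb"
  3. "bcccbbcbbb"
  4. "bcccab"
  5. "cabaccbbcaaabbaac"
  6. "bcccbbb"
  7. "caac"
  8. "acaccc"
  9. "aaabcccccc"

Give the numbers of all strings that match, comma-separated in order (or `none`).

4, 6

1 → no match
2 → no match
3 → no match
4 → match
5 → no match
6 → match
7 → no match
8 → no match
9 → no match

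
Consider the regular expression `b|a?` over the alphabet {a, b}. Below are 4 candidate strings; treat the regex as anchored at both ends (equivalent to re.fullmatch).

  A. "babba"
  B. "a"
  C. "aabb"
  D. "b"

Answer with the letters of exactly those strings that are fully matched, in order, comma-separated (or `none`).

B, D

A → no match
B → match
C → no match
D → match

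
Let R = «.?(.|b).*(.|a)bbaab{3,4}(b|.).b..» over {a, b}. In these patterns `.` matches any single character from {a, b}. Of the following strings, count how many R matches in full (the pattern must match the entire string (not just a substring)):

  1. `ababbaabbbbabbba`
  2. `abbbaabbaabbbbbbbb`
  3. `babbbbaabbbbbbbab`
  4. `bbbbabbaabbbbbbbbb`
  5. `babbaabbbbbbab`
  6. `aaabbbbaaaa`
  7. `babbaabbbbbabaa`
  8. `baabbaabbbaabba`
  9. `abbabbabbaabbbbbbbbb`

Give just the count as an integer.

8

1 → match
2 → match
3 → match
4 → match
5 → match
6. `aaabbbbaaaa` → no match
7 → match
8 → match
9 → match
Total matched: 8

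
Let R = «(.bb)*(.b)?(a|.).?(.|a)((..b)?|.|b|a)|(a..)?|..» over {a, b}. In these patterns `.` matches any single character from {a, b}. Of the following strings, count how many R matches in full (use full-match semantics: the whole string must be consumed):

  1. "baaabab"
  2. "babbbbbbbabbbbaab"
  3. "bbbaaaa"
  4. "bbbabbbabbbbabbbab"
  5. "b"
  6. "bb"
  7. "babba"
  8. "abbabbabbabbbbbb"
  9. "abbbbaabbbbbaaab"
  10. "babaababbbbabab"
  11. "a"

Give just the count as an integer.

3

1 → no match
2 → no match
3 → match
4 → no match
5 → no match
6 → match
7 → no match
8 → match
9 → no match
10 → no match
11 → no match
Total matched: 3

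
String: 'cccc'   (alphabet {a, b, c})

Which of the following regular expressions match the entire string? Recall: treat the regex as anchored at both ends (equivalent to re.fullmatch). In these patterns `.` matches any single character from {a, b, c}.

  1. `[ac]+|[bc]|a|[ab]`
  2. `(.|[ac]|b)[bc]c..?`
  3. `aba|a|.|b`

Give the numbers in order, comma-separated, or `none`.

1, 2

1 → match
2 → match
3 → no match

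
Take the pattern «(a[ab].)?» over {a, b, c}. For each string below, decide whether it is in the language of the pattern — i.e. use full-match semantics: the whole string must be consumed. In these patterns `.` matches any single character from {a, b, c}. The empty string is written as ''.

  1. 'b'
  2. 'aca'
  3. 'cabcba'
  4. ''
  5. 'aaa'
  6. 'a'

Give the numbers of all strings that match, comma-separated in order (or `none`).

4, 5

1 → no match
2 → no match
3 → no match
4 → match
5 → match
6 → no match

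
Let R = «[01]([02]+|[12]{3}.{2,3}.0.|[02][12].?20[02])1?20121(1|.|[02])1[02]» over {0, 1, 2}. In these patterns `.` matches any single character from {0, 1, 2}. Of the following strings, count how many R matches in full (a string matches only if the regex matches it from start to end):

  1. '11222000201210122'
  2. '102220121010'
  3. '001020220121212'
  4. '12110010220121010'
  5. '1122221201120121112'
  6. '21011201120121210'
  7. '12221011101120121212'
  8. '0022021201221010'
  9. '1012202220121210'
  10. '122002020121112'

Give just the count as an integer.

5

1 → no match
2 → match
3 → match
4 → match
5 → match
6 → no match
7 → no match
8 → no match
9 → no match
10 → match
Total matched: 5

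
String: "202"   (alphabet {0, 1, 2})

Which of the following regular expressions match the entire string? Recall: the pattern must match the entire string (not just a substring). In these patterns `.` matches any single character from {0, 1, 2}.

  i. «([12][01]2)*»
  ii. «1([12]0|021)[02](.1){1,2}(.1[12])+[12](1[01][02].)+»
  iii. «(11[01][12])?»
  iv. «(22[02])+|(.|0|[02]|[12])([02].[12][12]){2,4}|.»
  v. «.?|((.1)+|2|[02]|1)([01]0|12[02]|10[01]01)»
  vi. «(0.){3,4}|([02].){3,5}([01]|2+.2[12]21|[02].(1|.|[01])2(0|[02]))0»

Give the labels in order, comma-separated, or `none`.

i → match
ii → no match — must start with "1"
iii → no match
iv → no match
v → no match
vi → no match

i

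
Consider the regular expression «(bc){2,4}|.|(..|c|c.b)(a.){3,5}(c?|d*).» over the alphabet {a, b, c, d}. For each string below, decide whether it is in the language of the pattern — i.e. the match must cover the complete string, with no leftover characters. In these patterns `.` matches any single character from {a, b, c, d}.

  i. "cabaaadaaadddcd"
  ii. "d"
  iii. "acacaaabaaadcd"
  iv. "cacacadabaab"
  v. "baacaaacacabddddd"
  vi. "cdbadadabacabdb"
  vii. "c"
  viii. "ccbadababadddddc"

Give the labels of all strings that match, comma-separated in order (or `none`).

ii, iii, iv, v, vi, vii, viii

i → no match
ii. "d" → match
iii → match
iv. "cacacadabaab" → match
v → match
vi → match
vii. "c" → match
viii → match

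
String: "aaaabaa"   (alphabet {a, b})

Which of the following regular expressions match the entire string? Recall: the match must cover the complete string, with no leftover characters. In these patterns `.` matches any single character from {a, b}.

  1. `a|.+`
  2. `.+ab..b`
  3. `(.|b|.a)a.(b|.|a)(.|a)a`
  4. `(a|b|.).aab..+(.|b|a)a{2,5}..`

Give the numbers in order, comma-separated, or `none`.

1 → match
2 → no match — must end with "b"
3 → match
4 → no match

1, 3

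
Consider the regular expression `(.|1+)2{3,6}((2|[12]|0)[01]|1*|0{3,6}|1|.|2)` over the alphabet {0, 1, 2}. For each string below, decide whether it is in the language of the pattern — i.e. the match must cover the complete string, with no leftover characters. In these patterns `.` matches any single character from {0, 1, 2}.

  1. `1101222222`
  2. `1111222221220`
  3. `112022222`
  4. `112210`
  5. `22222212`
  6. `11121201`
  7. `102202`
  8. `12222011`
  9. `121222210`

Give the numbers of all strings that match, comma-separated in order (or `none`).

none

1 → no match
2 → no match
3 → no match
4 → no match
5 → no match
6 → no match
7 → no match
8 → no match
9 → no match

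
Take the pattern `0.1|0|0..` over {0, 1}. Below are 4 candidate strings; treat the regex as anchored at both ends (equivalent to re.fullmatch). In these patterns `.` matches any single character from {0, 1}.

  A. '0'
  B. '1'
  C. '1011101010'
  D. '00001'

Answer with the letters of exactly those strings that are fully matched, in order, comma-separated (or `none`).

A

A → match
B → no match — must start with '0'
C → no match — must start with '0'
D → no match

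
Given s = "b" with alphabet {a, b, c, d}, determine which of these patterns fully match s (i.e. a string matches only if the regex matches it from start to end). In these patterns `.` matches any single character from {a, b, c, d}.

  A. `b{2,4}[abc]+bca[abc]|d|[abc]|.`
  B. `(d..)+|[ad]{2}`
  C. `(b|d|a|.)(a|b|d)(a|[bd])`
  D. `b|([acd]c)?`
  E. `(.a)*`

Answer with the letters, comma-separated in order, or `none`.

A → match
B → no match
C → no match
D → match
E → no match

A, D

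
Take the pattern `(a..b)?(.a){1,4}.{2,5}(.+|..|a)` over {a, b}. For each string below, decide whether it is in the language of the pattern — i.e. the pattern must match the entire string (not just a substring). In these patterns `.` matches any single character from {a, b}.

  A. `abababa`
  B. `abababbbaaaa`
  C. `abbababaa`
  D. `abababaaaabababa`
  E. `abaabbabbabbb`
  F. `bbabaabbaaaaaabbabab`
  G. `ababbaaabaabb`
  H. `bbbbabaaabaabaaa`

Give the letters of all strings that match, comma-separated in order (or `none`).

A → no match
B → no match
C → no match
D → no match
E → no match
F → no match
G → match
H → no match

G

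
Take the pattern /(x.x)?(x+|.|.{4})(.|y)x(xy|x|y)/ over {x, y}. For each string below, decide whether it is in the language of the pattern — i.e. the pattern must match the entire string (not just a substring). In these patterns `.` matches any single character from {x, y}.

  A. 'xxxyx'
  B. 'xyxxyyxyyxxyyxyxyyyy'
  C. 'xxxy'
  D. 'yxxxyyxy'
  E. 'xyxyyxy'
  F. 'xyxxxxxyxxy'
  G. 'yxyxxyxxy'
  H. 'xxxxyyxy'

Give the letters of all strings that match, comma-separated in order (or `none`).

C, E, F

A → no match
B → no match
C → match
D → no match
E → match
F → match
G → no match
H → no match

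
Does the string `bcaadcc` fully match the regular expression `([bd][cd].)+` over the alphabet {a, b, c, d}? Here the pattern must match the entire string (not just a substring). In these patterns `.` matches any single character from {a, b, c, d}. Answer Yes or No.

No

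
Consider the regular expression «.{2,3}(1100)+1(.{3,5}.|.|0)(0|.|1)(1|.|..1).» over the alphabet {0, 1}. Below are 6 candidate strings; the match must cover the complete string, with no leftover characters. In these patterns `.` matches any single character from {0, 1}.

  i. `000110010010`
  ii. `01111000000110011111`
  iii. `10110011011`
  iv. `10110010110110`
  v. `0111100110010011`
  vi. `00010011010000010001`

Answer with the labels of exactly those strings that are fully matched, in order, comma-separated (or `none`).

i, iii, iv, v

i → match
ii → no match
iii → match
iv → match
v → match
vi → no match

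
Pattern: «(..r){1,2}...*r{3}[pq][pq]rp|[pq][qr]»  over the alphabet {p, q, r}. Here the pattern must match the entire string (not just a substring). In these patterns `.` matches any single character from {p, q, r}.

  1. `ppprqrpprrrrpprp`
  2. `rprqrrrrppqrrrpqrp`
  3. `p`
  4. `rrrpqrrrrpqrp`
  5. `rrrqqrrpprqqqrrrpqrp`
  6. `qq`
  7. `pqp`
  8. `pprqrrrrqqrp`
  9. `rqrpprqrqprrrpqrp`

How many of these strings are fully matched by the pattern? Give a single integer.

6

1 → no match
2 → match
3 → no match
4 → match
5 → match
6 → match
7 → no match
8 → match
9 → match
Total matched: 6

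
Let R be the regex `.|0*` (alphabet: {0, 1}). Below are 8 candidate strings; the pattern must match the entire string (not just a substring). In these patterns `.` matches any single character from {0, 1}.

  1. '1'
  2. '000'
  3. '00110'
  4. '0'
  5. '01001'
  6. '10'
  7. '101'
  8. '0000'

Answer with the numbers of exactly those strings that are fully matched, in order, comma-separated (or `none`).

1 → match
2 → match
3 → no match
4 → match
5 → no match
6 → no match
7 → no match
8 → match

1, 2, 4, 8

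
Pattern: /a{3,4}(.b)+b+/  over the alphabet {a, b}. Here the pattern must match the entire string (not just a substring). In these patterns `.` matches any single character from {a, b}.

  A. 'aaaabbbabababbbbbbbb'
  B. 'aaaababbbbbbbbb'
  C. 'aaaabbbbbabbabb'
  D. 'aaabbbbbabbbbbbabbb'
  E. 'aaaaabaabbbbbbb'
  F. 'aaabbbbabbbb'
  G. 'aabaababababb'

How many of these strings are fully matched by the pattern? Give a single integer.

A → match
B → match
C → no match
D → no match
E → no match
F → match
G → no match
Total matched: 3

3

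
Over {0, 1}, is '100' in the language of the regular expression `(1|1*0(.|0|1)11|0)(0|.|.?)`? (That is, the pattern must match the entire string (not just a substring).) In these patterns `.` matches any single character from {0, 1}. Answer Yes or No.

No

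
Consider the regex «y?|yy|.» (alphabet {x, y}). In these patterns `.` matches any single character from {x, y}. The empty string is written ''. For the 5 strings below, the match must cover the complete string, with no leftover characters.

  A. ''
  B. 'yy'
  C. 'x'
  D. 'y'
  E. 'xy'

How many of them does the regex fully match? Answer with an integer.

4

A. '' → match
B. 'yy' → match
C. 'x' → match
D. 'y' → match
E. 'xy' → no match
Total matched: 4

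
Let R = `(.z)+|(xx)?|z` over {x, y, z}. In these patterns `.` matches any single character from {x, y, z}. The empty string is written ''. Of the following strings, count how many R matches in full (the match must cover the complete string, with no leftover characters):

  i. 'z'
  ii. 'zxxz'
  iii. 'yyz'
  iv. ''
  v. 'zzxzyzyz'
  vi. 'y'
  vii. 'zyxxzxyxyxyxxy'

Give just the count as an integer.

i → match
ii → no match
iii → no match
iv → match
v → match
vi → no match
vii → no match
Total matched: 3

3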